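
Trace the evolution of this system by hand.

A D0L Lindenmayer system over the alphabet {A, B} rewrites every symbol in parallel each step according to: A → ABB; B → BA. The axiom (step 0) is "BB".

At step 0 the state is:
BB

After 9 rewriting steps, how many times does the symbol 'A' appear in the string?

gen 0: BB
gen 1: BABA
gen 2: BAABBBAABB
gen 3: BAABBABBBABABAABBABBBABA
gen 4: BAABBABBBABAABBBABABAABBBAABBBAABBABBBABAABBBABABAABBBAABB
gen 5: BAABBABBBABAABBBABABAABBBAABBABBBABABAABBBAABBBAABBABBBABA…ABBBABABAABBBAABBABBBABABAABBBAABBBAABBABBBABABAABBABBBABA  (len 140)
gen 6: BAABBABBBABAABBBABABAABBBAABBABBBABABAABBBAABBBAABBABBBABA…BAABBABBBABAABBBABABAABBBAABBBAABBABBBABAABBBABABAABBBAABB  (len 338)
gen 7: BAABBABBBABAABBBABABAABBBAABBABBBABABAABBBAABBBAABBABBBABA…ABBBABABAABBBAABBABBBABABAABBBAABBBAABBABBBABABAABBABBBABA  (len 816)
gen 8: BAABBABBBABAABBBABABAABBBAABBABBBABABAABBBAABBBAABBABBBABA…BAABBABBBABAABBBABABAABBBAABBBAABBABBBABAABBBABABAABBBAABB  (len 1970)
gen 9: BAABBABBBABAABBBABABAABBBAABBABBBABABAABBBAABBBAABBABBBABA…ABBBABABAABBBAABBABBBABABAABBBAABBBAABBABBBABABAABBABBBABA  (len 4756)

1970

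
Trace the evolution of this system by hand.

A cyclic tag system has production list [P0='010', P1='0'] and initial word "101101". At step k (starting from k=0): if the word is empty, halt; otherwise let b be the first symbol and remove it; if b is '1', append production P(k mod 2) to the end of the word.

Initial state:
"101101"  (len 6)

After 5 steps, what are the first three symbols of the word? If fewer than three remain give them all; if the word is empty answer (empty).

step 0: "101101"  (len 6)
step 1: "01101010"  (len 8)
step 2: "1101010"  (len 7)
step 3: "101010010"  (len 9)
step 4: "010100100"  (len 9)
step 5: "10100100"  (len 8)

101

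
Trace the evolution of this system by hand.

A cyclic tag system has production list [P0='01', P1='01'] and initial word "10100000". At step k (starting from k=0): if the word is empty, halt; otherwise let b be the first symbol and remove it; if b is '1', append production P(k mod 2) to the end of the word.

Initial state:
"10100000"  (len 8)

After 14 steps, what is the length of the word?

gen 0: "10100000"  (len 8)
gen 1: "010000001"  (len 9)
gen 2: "10000001"  (len 8)
gen 3: "000000101"  (len 9)
gen 4: "00000101"  (len 8)
gen 5: "0000101"  (len 7)
gen 6: "000101"  (len 6)
gen 7: "00101"  (len 5)
gen 8: "0101"  (len 4)
gen 9: "101"  (len 3)
gen 10: "0101"  (len 4)
gen 11: "101"  (len 3)
gen 12: "0101"  (len 4)
gen 13: "101"  (len 3)
gen 14: "0101"  (len 4)

4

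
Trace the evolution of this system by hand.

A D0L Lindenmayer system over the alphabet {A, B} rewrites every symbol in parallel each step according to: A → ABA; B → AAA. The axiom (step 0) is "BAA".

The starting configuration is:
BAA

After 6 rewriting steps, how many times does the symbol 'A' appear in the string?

0) BAA
1) AAAABAABA
2) ABAABAABAABAAAAABAABAAAAABA
3) ABAAAAABAABAAAAABAABAAAAABAABAAAAABAABAABAABAABAAAAABAABAAAAABAABAABAABAABAAAAABA
4) ABAAAAABAABAABAABAABAAAAABAABAAAAABAABAABAABAABAAAAABAABAA…AABAABAAAAABAABAAAAABAABAAAAABAABAAAAABAABAABAABAABAAAAABA  (len 243)
5) ABAAAAABAABAABAABAABAAAAABAABAAAAABAABAAAAABAABAAAAABAABAA…AABAABAAAAABAABAAAAABAABAAAAABAABAAAAABAABAABAABAABAAAAABA  (len 729)
6) ABAAAAABAABAABAABAABAAAAABAABAAAAABAABAAAAABAABAAAAABAABAA…AABAABAAAAABAABAAAAABAABAAAAABAABAAAAABAABAABAABAABAAAAABA  (len 2187)

1640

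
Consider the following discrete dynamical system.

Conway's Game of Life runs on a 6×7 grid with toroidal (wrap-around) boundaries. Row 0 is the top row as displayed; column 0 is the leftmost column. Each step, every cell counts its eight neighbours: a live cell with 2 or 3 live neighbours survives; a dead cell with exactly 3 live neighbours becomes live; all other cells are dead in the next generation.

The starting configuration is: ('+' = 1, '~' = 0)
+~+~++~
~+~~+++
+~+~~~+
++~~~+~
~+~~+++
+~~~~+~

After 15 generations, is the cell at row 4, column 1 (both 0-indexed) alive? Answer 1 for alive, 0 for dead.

0

[0] +~+~++~
~+~~+++
+~+~~~+
++~~~+~
~+~~+++
+~~~~+~
[1] +~~+~~~
~~+~+~~
~~+~+~~
~~+~+~~
~+~~+~~
+~~+~~~
[2] ~++++~~
~++~+~~
~++~++~
~++~++~
~++~+~~
+++++~~
[3] ~~~~~+~
+~~~~~~
+~~~~~~
+~~~~~~
~~~~~~~
+~~~~+~
[4] ~~~~~~~
~~~~~~+
++~~~~+
~~~~~~~
~~~~~~+
~~~~~~+
[5] ~~~~~~~
~~~~~~+
+~~~~~+
~~~~~~+
~~~~~~~
~~~~~~~
[6] ~~~~~~~
+~~~~~+
+~~~~++
+~~~~~+
~~~~~~~
~~~~~~~
[7] ~~~~~~~
+~~~~+~
~+~~~+~
+~~~~+~
~~~~~~~
~~~~~~~
[8] ~~~~~~~
~~~~~~+
++~~++~
~~~~~~+
~~~~~~~
~~~~~~~
[9] ~~~~~~~
+~~~~++
+~~~~+~
+~~~~++
~~~~~~~
~~~~~~~
[10] ~~~~~~+
+~~~~+~
~+~~+~~
+~~~~+~
~~~~~~+
~~~~~~~
[11] ~~~~~~+
+~~~~++
++~~++~
+~~~~++
~~~~~~+
~~~~~~~
[12] +~~~~++
~+~~+~~
~+~~+~~
~+~~+~~
+~~~~++
~~~~~~~
[13] +~~~~++
~+~~+~+
++++++~
~+~~+~+
+~~~~++
~~~~~~~
[14] +~~~~++
~~~~~~~
~~~~~~~
~~~~~~~
+~~~~++
~~~~~~~
[15] ~~~~~~+
~~~~~~+
~~~~~~~
~~~~~~+
~~~~~~+
~~~~~~~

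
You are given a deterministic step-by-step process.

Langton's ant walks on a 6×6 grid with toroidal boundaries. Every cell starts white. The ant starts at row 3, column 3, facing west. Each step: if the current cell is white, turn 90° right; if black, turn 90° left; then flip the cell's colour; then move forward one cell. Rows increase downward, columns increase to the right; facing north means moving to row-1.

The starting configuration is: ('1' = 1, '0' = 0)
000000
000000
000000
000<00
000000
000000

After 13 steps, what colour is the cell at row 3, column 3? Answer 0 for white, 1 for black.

1

0) 000000
000000
000000
000<00
000000
000000
1) 000000
000000
000^00
000100
000000
000000
2) 000000
000000
0001>0
000100
000000
000000
3) 000000
000000
000110
0001v0
000000
000000
4) 000000
000000
000110
000<10
000000
000000
5) 000000
000000
000110
000010
000v00
000000
6) 000000
000000
000110
000010
00<100
000000
7) 000000
000000
000110
00^010
001100
000000
8) 000000
000000
000110
001>10
001100
000000
9) 000000
000000
000110
001110
001v00
000000
10) 000000
000000
000110
001110
0010>0
000000
11) 000000
000000
000110
001110
001010
0000v0
12) 000000
000000
000110
001110
001010
000<10
13) 000000
000000
000110
001110
001^10
000110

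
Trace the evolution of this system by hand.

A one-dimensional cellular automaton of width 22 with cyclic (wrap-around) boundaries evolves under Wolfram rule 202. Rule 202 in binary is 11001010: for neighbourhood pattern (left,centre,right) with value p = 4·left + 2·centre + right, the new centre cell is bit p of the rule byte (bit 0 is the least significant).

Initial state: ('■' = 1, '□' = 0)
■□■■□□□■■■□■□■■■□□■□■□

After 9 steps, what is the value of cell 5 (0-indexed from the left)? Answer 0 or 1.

1

k=0  ■□■■□□□■■■□■□■■■□□■□■□
k=1  □□■■□□■■■■□□□■■■□■□□□□
k=2  □■■■□■■■■■□□■■■■□□□□□□
k=3  ■■■■□■■■■■□■■■■■□□□□□□
k=4  ■■■■□■■■■■□■■■■■□□□□□■
k=5  ■■■■□■■■■■□■■■■■□□□□■■
k=6  ■■■■□■■■■■□■■■■■□□□■■■
k=7  ■■■■□■■■■■□■■■■■□□■■■■
k=8  ■■■■□■■■■■□■■■■■□■■■■■
k=9  ■■■■□■■■■■□■■■■■□■■■■■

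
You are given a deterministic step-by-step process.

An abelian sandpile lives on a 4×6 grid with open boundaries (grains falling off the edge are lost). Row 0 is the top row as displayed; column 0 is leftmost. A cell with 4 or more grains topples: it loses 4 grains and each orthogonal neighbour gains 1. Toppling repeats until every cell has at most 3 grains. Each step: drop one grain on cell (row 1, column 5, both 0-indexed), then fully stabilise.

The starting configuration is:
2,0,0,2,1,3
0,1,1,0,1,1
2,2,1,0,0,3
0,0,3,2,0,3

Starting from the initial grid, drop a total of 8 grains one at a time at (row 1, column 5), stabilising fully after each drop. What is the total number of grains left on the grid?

29

step 0: 2,0,0,2,1,3
0,1,1,0,1,1
2,2,1,0,0,3
0,0,3,2,0,3
step 1: 2,0,0,2,1,3
0,1,1,0,1,2
2,2,1,0,0,3
0,0,3,2,0,3
step 2: 2,0,0,2,1,3
0,1,1,0,1,3
2,2,1,0,0,3
0,0,3,2,0,3
step 3: 2,0,0,2,2,0
0,1,1,0,2,2
2,2,1,0,1,1
0,0,3,2,1,0
step 4: 2,0,0,2,2,0
0,1,1,0,2,3
2,2,1,0,1,1
0,0,3,2,1,0
step 5: 2,0,0,2,2,1
0,1,1,0,3,0
2,2,1,0,1,2
0,0,3,2,1,0
step 6: 2,0,0,2,2,1
0,1,1,0,3,1
2,2,1,0,1,2
0,0,3,2,1,0
step 7: 2,0,0,2,2,1
0,1,1,0,3,2
2,2,1,0,1,2
0,0,3,2,1,0
step 8: 2,0,0,2,2,1
0,1,1,0,3,3
2,2,1,0,1,2
0,0,3,2,1,0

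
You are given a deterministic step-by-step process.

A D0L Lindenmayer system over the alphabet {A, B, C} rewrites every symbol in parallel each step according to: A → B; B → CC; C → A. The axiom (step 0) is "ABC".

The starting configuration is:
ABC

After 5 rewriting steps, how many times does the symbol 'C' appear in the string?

gen 0: ABC
gen 1: BCCA
gen 2: CCAAB
gen 3: AABBCC
gen 4: BBCCCCAA
gen 5: CCCCAAAABB

4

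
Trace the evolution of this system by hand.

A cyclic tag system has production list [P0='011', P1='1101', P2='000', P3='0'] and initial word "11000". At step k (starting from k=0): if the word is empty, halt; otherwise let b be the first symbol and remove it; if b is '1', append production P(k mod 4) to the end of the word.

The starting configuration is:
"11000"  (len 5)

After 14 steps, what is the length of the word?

gen 0: "11000"  (len 5)
gen 1: "1000011"  (len 7)
gen 2: "0000111101"  (len 10)
gen 3: "000111101"  (len 9)
gen 4: "00111101"  (len 8)
gen 5: "0111101"  (len 7)
gen 6: "111101"  (len 6)
gen 7: "11101000"  (len 8)
gen 8: "11010000"  (len 8)
gen 9: "1010000011"  (len 10)
gen 10: "0100000111101"  (len 13)
gen 11: "100000111101"  (len 12)
gen 12: "000001111010"  (len 12)
gen 13: "00001111010"  (len 11)
gen 14: "0001111010"  (len 10)

10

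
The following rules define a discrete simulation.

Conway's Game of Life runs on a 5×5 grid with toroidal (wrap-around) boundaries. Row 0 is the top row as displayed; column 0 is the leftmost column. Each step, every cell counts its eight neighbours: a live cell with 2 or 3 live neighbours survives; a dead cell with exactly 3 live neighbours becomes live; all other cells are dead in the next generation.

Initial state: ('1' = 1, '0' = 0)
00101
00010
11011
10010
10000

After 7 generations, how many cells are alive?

[0] 00101
00010
11011
10010
10000
[1] 00011
01000
11010
00110
11010
[2] 01011
01010
11011
00010
11000
[3] 01011
01000
11010
00010
11010
[4] 01011
01010
11001
00010
11010
[5] 01010
01010
11011
00010
11010
[6] 01010
01010
11010
00010
11010
[7] 01010
01010
11010
00010
11010

11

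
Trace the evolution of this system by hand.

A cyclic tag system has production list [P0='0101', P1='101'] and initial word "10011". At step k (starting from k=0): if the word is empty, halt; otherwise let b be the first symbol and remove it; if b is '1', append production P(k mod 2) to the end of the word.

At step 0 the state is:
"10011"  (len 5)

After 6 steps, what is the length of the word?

10

[0] "10011"  (len 5)
[1] "00110101"  (len 8)
[2] "0110101"  (len 7)
[3] "110101"  (len 6)
[4] "10101101"  (len 8)
[5] "01011010101"  (len 11)
[6] "1011010101"  (len 10)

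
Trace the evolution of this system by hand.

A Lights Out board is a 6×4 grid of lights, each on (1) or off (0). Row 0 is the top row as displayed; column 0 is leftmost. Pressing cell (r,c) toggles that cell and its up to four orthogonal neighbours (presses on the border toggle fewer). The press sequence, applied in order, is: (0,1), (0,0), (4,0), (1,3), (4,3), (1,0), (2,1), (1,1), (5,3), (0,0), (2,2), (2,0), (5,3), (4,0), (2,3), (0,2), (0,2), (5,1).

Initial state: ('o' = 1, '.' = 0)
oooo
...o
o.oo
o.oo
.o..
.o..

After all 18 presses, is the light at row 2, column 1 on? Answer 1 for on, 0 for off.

0

k=0  oooo
...o
o.oo
o.oo
.o..
.o..
k=1  ...o
.o.o
o.oo
o.oo
.o..
.o..
k=2  oo.o
oo.o
o.oo
o.oo
.o..
.o..
k=3  oo.o
oo.o
o.oo
..oo
o...
oo..
k=4  oo..
ooo.
o.o.
..oo
o...
oo..
k=5  oo..
ooo.
o.o.
..o.
o.oo
oo.o
k=6  .o..
..o.
..o.
..o.
o.oo
oo.o
k=7  .o..
.oo.
oo..
.oo.
o.oo
oo.o
k=8  ....
o...
o...
.oo.
o.oo
oo.o
k=9  ....
o...
o...
.oo.
o.o.
ooo.
k=10  oo..
....
o...
.oo.
o.o.
ooo.
k=11  oo..
..o.
oooo
.o..
o.o.
ooo.
k=12  oo..
o.o.
..oo
oo..
o.o.
ooo.
k=13  oo..
o.o.
..oo
oo..
o.oo
oo.o
k=14  oo..
o.o.
..oo
.o..
.ooo
.o.o
k=15  oo..
o.oo
....
.o.o
.ooo
.o.o
k=16  o.oo
o..o
....
.o.o
.ooo
.o.o
k=17  oo..
o.oo
....
.o.o
.ooo
.o.o
k=18  oo..
o.oo
....
.o.o
..oo
o.oo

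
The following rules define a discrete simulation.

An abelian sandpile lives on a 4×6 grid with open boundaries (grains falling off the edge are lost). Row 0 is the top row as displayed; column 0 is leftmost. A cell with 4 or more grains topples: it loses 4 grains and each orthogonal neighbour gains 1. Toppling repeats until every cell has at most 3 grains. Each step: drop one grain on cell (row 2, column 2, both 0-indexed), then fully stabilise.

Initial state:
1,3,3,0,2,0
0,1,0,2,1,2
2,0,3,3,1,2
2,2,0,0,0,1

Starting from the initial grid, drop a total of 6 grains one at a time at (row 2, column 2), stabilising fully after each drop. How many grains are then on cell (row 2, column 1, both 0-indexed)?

step 0: 1,3,3,0,2,0
0,1,0,2,1,2
2,0,3,3,1,2
2,2,0,0,0,1
step 1: 1,3,3,0,2,0
0,1,1,3,1,2
2,1,1,0,2,2
2,2,1,1,0,1
step 2: 1,3,3,0,2,0
0,1,1,3,1,2
2,1,2,0,2,2
2,2,1,1,0,1
step 3: 1,3,3,0,2,0
0,1,1,3,1,2
2,1,3,0,2,2
2,2,1,1,0,1
step 4: 1,3,3,0,2,0
0,1,2,3,1,2
2,2,0,1,2,2
2,2,2,1,0,1
step 5: 1,3,3,0,2,0
0,1,2,3,1,2
2,2,1,1,2,2
2,2,2,1,0,1
step 6: 1,3,3,0,2,0
0,1,2,3,1,2
2,2,2,1,2,2
2,2,2,1,0,1

2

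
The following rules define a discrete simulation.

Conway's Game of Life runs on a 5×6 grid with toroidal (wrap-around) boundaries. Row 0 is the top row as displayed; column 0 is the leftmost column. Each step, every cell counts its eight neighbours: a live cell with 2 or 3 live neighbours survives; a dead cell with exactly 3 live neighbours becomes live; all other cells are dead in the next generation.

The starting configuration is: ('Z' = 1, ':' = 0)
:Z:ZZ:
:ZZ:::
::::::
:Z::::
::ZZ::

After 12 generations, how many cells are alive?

6

step 0: :Z:ZZ:
:ZZ:::
::::::
:Z::::
::ZZ::
step 1: :Z::Z:
:ZZZ::
:ZZ:::
::Z:::
:Z:ZZ:
step 2: ZZ::Z:
Z::Z::
::::::
::::::
:Z:ZZ:
step 3: ZZ::Z:
ZZ:::Z
::::::
::::::
ZZZZZZ
step 4: ::::::
:Z:::Z
Z:::::
ZZZZZZ
::ZZZ:
step 5: ::ZZZ:
Z:::::
:::Z::
Z:::::
Z:::::
step 6: :Z:Z:Z
::Z:Z:
::::::
::::::
:Z:Z:Z
step 7: :Z:Z:Z
::ZZZ:
::::::
::::::
::::::
step 8: :::Z::
::ZZZ:
:::Z::
::::::
::::::
step 9: ::ZZZ:
::Z:Z:
::ZZZ:
::::::
::::::
step 10: ::Z:Z:
:Z:::Z
::Z:Z:
:::Z::
:::Z::
step 11: ::ZZZ:
:ZZ:ZZ
::ZZZ:
::ZZZ:
::ZZZ:
step 12: ::::::
:Z:::Z
::::::
:Z:::Z
:Z:::Z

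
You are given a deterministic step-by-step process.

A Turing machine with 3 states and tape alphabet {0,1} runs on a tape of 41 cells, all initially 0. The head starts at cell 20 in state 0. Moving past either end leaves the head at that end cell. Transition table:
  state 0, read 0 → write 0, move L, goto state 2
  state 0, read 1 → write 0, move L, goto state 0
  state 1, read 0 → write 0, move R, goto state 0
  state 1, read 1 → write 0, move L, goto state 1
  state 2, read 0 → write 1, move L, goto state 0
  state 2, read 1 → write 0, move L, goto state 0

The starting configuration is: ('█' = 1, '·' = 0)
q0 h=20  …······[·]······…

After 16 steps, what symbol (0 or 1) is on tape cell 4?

t=0: q0 h=20  …······[·]······…
t=1: q2 h=19  …······[·]······…
t=2: q0 h=18  …······[·]█·····…
t=3: q2 h=17  …······[·]·█····…
t=4: q0 h=16  …······[·]█·█···…
t=5: q2 h=15  …······[·]·█·█··…
t=6: q0 h=14  …······[·]█·█·█·…
t=7: q2 h=13  …······[·]·█·█·█…
t=8: q0 h=12  …······[·]█·█·█·…
t=9: q2 h=11  …······[·]·█·█·█…
t=10: q0 h=10  …······[·]█·█·█·…
t=11: q2 h= 9  …······[·]·█·█·█…
t=12: q0 h= 8  …······[·]█·█·█·…
t=13: q2 h= 7  …······[·]·█·█·█…
t=14: q0 h= 6  |······[·]█·█·█·…
t=15: q2 h= 5  |·····[·]·█·█·█…
t=16: q0 h= 4  |····[·]█·█·█·…

0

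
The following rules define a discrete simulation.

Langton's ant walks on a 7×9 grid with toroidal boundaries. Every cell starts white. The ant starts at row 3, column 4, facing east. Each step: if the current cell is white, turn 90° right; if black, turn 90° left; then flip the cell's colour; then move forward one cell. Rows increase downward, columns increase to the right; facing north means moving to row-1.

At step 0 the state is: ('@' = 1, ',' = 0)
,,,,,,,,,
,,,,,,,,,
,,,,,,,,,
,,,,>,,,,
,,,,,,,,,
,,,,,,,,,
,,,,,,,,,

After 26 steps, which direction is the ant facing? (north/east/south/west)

west

t=0: ,,,,,,,,,
,,,,,,,,,
,,,,,,,,,
,,,,>,,,,
,,,,,,,,,
,,,,,,,,,
,,,,,,,,,
t=1: ,,,,,,,,,
,,,,,,,,,
,,,,,,,,,
,,,,@,,,,
,,,,v,,,,
,,,,,,,,,
,,,,,,,,,
t=2: ,,,,,,,,,
,,,,,,,,,
,,,,,,,,,
,,,,@,,,,
,,,<@,,,,
,,,,,,,,,
,,,,,,,,,
t=3: ,,,,,,,,,
,,,,,,,,,
,,,,,,,,,
,,,^@,,,,
,,,@@,,,,
,,,,,,,,,
,,,,,,,,,
t=4: ,,,,,,,,,
,,,,,,,,,
,,,,,,,,,
,,,@>,,,,
,,,@@,,,,
,,,,,,,,,
,,,,,,,,,
t=5: ,,,,,,,,,
,,,,,,,,,
,,,,^,,,,
,,,@,,,,,
,,,@@,,,,
,,,,,,,,,
,,,,,,,,,
t=6: ,,,,,,,,,
,,,,,,,,,
,,,,@>,,,
,,,@,,,,,
,,,@@,,,,
,,,,,,,,,
,,,,,,,,,
t=7: ,,,,,,,,,
,,,,,,,,,
,,,,@@,,,
,,,@,v,,,
,,,@@,,,,
,,,,,,,,,
,,,,,,,,,
t=8: ,,,,,,,,,
,,,,,,,,,
,,,,@@,,,
,,,@<@,,,
,,,@@,,,,
,,,,,,,,,
,,,,,,,,,
t=9: ,,,,,,,,,
,,,,,,,,,
,,,,^@,,,
,,,@@@,,,
,,,@@,,,,
,,,,,,,,,
,,,,,,,,,
t=10: ,,,,,,,,,
,,,,,,,,,
,,,<,@,,,
,,,@@@,,,
,,,@@,,,,
,,,,,,,,,
,,,,,,,,,
t=11: ,,,,,,,,,
,,,^,,,,,
,,,@,@,,,
,,,@@@,,,
,,,@@,,,,
,,,,,,,,,
,,,,,,,,,
t=12: ,,,,,,,,,
,,,@>,,,,
,,,@,@,,,
,,,@@@,,,
,,,@@,,,,
,,,,,,,,,
,,,,,,,,,
t=13: ,,,,,,,,,
,,,@@,,,,
,,,@v@,,,
,,,@@@,,,
,,,@@,,,,
,,,,,,,,,
,,,,,,,,,
t=14: ,,,,,,,,,
,,,@@,,,,
,,,<@@,,,
,,,@@@,,,
,,,@@,,,,
,,,,,,,,,
,,,,,,,,,
t=15: ,,,,,,,,,
,,,@@,,,,
,,,,@@,,,
,,,v@@,,,
,,,@@,,,,
,,,,,,,,,
,,,,,,,,,
t=16: ,,,,,,,,,
,,,@@,,,,
,,,,@@,,,
,,,,>@,,,
,,,@@,,,,
,,,,,,,,,
,,,,,,,,,
t=17: ,,,,,,,,,
,,,@@,,,,
,,,,^@,,,
,,,,,@,,,
,,,@@,,,,
,,,,,,,,,
,,,,,,,,,
t=18: ,,,,,,,,,
,,,@@,,,,
,,,<,@,,,
,,,,,@,,,
,,,@@,,,,
,,,,,,,,,
,,,,,,,,,
t=19: ,,,,,,,,,
,,,^@,,,,
,,,@,@,,,
,,,,,@,,,
,,,@@,,,,
,,,,,,,,,
,,,,,,,,,
t=20: ,,,,,,,,,
,,<,@,,,,
,,,@,@,,,
,,,,,@,,,
,,,@@,,,,
,,,,,,,,,
,,,,,,,,,
t=21: ,,^,,,,,,
,,@,@,,,,
,,,@,@,,,
,,,,,@,,,
,,,@@,,,,
,,,,,,,,,
,,,,,,,,,
t=22: ,,@>,,,,,
,,@,@,,,,
,,,@,@,,,
,,,,,@,,,
,,,@@,,,,
,,,,,,,,,
,,,,,,,,,
t=23: ,,@@,,,,,
,,@v@,,,,
,,,@,@,,,
,,,,,@,,,
,,,@@,,,,
,,,,,,,,,
,,,,,,,,,
t=24: ,,@@,,,,,
,,<@@,,,,
,,,@,@,,,
,,,,,@,,,
,,,@@,,,,
,,,,,,,,,
,,,,,,,,,
t=25: ,,@@,,,,,
,,,@@,,,,
,,v@,@,,,
,,,,,@,,,
,,,@@,,,,
,,,,,,,,,
,,,,,,,,,
t=26: ,,@@,,,,,
,,,@@,,,,
,<@@,@,,,
,,,,,@,,,
,,,@@,,,,
,,,,,,,,,
,,,,,,,,,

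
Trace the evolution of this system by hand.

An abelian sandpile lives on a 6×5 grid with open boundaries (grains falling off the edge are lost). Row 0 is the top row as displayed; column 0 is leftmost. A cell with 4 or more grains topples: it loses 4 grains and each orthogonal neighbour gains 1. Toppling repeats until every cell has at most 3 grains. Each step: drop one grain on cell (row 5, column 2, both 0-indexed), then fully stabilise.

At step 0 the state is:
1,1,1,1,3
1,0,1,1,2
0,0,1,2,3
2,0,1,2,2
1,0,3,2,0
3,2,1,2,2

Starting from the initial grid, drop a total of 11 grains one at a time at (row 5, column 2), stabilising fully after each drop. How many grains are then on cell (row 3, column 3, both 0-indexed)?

[0] 1,1,1,1,3
1,0,1,1,2
0,0,1,2,3
2,0,1,2,2
1,0,3,2,0
3,2,1,2,2
[1] 1,1,1,1,3
1,0,1,1,2
0,0,1,2,3
2,0,1,2,2
1,0,3,2,0
3,2,2,2,2
[2] 1,1,1,1,3
1,0,1,1,2
0,0,1,2,3
2,0,1,2,2
1,0,3,2,0
3,2,3,2,2
[3] 1,1,1,1,3
1,0,1,1,2
0,0,1,2,3
2,0,2,2,2
1,1,0,3,0
3,3,1,3,2
[4] 1,1,1,1,3
1,0,1,1,2
0,0,1,2,3
2,0,2,2,2
1,1,0,3,0
3,3,2,3,2
[5] 1,1,1,1,3
1,0,1,1,2
0,0,1,2,3
2,0,2,2,2
1,1,0,3,0
3,3,3,3,2
[6] 1,1,1,1,3
1,0,1,1,2
0,0,1,2,3
2,0,2,3,2
2,2,2,0,1
0,1,2,1,3
[7] 1,1,1,1,3
1,0,1,1,2
0,0,1,2,3
2,0,2,3,2
2,2,2,0,1
0,1,3,1,3
[8] 1,1,1,1,3
1,0,1,1,2
0,0,1,2,3
2,0,2,3,2
2,2,3,0,1
0,2,0,2,3
[9] 1,1,1,1,3
1,0,1,1,2
0,0,1,2,3
2,0,2,3,2
2,2,3,0,1
0,2,1,2,3
[10] 1,1,1,1,3
1,0,1,1,2
0,0,1,2,3
2,0,2,3,2
2,2,3,0,1
0,2,2,2,3
[11] 1,1,1,1,3
1,0,1,1,2
0,0,1,2,3
2,0,2,3,2
2,2,3,0,1
0,2,3,2,3

3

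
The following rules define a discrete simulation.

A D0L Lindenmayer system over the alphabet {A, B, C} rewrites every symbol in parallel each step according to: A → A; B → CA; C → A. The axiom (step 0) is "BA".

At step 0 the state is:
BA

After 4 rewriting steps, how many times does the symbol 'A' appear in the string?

gen 0: BA
gen 1: CAA
gen 2: AAA
gen 3: AAA
gen 4: AAA

3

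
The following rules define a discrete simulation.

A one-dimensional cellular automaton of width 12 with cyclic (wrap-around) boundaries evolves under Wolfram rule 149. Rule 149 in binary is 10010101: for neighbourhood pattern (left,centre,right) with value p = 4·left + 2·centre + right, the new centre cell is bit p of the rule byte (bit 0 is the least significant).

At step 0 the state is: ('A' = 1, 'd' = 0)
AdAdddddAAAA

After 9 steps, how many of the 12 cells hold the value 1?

gen 0: AdAdddddAAAA
gen 1: ddAAAAAddAAA
gen 2: AddAAAdAddAd
gen 3: AAddAddAAdAd
gen 4: ddAdAAddddAd
gen 5: AdAdddAAAdAA
gen 6: ddAAAddAdddA
gen 7: AddAdAdAAAdA
gen 8: dAdAdAddAddd
gen 9: dAdAdAAdAAAA

8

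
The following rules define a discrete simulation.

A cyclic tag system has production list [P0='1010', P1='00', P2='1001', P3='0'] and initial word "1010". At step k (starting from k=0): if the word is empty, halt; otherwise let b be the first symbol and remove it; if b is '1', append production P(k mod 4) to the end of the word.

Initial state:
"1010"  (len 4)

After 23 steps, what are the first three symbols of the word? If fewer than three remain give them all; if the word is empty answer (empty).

001

t=0: "1010"  (len 4)
t=1: "0101010"  (len 7)
t=2: "101010"  (len 6)
t=3: "010101001"  (len 9)
t=4: "10101001"  (len 8)
t=5: "01010011010"  (len 11)
t=6: "1010011010"  (len 10)
t=7: "0100110101001"  (len 13)
t=8: "100110101001"  (len 12)
t=9: "001101010011010"  (len 15)
t=10: "01101010011010"  (len 14)
t=11: "1101010011010"  (len 13)
t=12: "1010100110100"  (len 13)
t=13: "0101001101001010"  (len 16)
t=14: "101001101001010"  (len 15)
t=15: "010011010010101001"  (len 18)
t=16: "10011010010101001"  (len 17)
t=17: "00110100101010011010"  (len 20)
t=18: "0110100101010011010"  (len 19)
t=19: "110100101010011010"  (len 18)
t=20: "101001010100110100"  (len 18)
t=21: "010010101001101001010"  (len 21)
t=22: "10010101001101001010"  (len 20)
t=23: "00101010011010010101001"  (len 23)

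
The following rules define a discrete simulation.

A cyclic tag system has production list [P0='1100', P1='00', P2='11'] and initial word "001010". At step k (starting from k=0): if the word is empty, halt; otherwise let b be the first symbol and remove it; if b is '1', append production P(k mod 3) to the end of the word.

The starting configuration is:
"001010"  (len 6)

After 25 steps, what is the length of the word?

k=0  "001010"  (len 6)
k=1  "01010"  (len 5)
k=2  "1010"  (len 4)
k=3  "01011"  (len 5)
k=4  "1011"  (len 4)
k=5  "01100"  (len 5)
k=6  "1100"  (len 4)
k=7  "1001100"  (len 7)
k=8  "00110000"  (len 8)
k=9  "0110000"  (len 7)
k=10  "110000"  (len 6)
k=11  "1000000"  (len 7)
k=12  "00000011"  (len 8)
k=13  "0000011"  (len 7)
k=14  "000011"  (len 6)
k=15  "00011"  (len 5)
k=16  "0011"  (len 4)
k=17  "011"  (len 3)
k=18  "11"  (len 2)
k=19  "11100"  (len 5)
k=20  "110000"  (len 6)
k=21  "1000011"  (len 7)
k=22  "0000111100"  (len 10)
k=23  "000111100"  (len 9)
k=24  "00111100"  (len 8)
k=25  "0111100"  (len 7)

7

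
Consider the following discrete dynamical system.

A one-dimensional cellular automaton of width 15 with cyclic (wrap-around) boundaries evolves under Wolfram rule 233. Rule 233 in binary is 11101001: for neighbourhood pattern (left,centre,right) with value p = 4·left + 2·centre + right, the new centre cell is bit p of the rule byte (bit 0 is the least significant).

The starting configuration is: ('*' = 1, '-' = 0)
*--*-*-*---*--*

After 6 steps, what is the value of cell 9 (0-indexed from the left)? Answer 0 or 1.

0) *--*-*-*---*--*
1) *---*-*--*----*
2) *-*--*-----**-*
3) **-----***-****
4) **-***-********
5) ***************
6) ***************

1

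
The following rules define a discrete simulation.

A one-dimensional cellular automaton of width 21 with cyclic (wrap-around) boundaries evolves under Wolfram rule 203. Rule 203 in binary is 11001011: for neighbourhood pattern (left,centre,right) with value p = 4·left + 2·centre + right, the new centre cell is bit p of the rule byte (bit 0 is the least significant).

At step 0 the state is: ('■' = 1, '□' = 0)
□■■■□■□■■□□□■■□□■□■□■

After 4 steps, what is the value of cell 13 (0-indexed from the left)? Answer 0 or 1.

1

0) □■■■□■□■■□□□■■□□■□■□■
1) □■■■□□□■■□■■■■□■□□□□□
2) ■■■■□■■■■□■■■■□□□■■■■
3) ■■■■□■■■■□■■■■□■■■■■■
4) ■■■■□■■■■□■■■■□■■■■■■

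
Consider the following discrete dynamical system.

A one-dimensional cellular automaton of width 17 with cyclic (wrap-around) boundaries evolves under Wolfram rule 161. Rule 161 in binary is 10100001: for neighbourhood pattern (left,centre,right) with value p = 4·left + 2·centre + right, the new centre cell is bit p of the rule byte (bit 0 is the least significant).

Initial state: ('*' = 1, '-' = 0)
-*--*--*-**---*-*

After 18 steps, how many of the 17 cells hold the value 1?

5

step 0: -*--*--*-**---*-*
step 1: *-------*---*--*-
step 2: --*****---*-----*
step 3: ---***--*---***--
step 4: **--*-----*--*--*
step 5: *-----***--------
step 6: --***--*--******-
step 7: *--*-------****--
step 8: -----*****--**---
step 9: ****--***------**
step 10: ***----*--****--*
step 11: **--**-----**----
step 12: -------***----**-
step 13: ******--*--**----
step 14: -****---------**-
step 15: --**--*******----
step 16: *------*****--***
step 17: --****--***----**
step 18: ---**----*--**---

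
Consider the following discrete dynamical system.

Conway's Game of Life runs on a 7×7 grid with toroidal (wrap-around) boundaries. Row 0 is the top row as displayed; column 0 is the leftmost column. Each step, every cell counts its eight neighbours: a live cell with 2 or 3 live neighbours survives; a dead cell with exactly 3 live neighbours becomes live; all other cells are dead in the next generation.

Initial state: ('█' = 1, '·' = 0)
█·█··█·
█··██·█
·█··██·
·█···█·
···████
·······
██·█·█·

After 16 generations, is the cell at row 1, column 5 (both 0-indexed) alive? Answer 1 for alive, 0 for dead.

k=0  █·█··█·
█··██·█
·█··██·
·█···█·
···████
·······
██·█·█·
k=1  ··█··█·
█·██···
·███···
█·██···
····███
█·██···
███·█··
k=2  █···█·█
····█··
█···█··
█····██
█···███
█·█····
█···█·█
k=3  █··██·█
█··██·█
█···█··
·█·····
····█··
···██··
···█···
k=4  █·█···█
·█·····
██·████
·······
···██··
···██··
··█··█·
k=5  █·█···█
···██··
███·███
█·█···█
···██··
··█··█·
·██·███
k=6  █·█···█
····█··
··█·█··
··█····
·██████
·██···█
··█·█··
k=7  ·█···█·
·█···█·
·······
·······
····███
······█
··█··██
k=8  ███·██·
·······
·······
·····█·
·····██
█···█··
█····██
k=9  ██··██·
·█·····
·······
·····██
····███
█···█··
···█···
k=10  ███·█··
██·····
·······
····█·█
█···█··
···██·█
██·█·██
k=11  ···███·
█·█····
█······
·····█·
█···█·█
·███···
·······
k=12  ···██··
·█·██·█
·█····█
█····█·
███████
████···
·······
k=13  ··████·
···██··
·██·█·█
···█···
·····█·
·····█·
·█··█··
k=14  ··█··█·
·█·····
··█·██·
··████·
····█··
····██·
··█····
k=15  ·██····
·█████·
·██··█·
··█····
·······
···███·
···███·
k=16  ·█·····
█···██·
·····█·
·██····
···██··
···█·█·
·····█·

1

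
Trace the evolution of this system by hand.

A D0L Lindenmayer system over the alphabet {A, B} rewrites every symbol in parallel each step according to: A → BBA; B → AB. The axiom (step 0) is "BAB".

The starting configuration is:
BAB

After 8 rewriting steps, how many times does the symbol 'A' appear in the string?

1393

0) BAB
1) ABBBAAB
2) BBAABABABBBABBAAB
3) ABABBBABBAABBBAABBBAABABABBBAABABBBABBAAB
4) BBAABBBAABABABBBAABABBBABBAABABABBBABBAABABABBBABBAABBBAABBBAABABABBBABBAABBBAABABABBBAABABBBABBAAB
5) ABABBBABBAABABABBBABBAABBBAABBBAABABABBBABBAABBBAABABABBBA…ABABBBABBAABBBAABBBAABABABBBABBAABBBAABABABBBAABABBBABBAAB  (len 239)
6) BBAABBBAABABABBBAABABBBABBAABBBAABBBAABABABBBAABABBBABBAAB…ABABBBABBAABBBAABBBAABABABBBABBAABBBAABABABBBAABABBBABBAAB  (len 577)
7) ABABBBABBAABABABBBABBAABBBAABBBAABABABBBABBAABBBAABABABBBA…ABABBBABBAABBBAABBBAABABABBBABBAABBBAABABABBBAABABBBABBAAB  (len 1393)
8) BBAABBBAABABABBBAABABBBABBAABBBAABBBAABABABBBAABABBBABBAAB…ABABBBABBAABBBAABBBAABABABBBABBAABBBAABABABBBAABABBBABBAAB  (len 3363)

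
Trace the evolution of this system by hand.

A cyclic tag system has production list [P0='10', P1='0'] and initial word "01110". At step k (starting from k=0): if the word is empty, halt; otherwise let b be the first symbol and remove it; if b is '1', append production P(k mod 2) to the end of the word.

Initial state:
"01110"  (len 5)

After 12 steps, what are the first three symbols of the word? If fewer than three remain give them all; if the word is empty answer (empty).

k=0  "01110"  (len 5)
k=1  "1110"  (len 4)
k=2  "1100"  (len 4)
k=3  "10010"  (len 5)
k=4  "00100"  (len 5)
k=5  "0100"  (len 4)
k=6  "100"  (len 3)
k=7  "0010"  (len 4)
k=8  "010"  (len 3)
k=9  "10"  (len 2)
k=10  "00"  (len 2)
k=11  "0"  (len 1)
k=12  (halted — word empty)

(empty)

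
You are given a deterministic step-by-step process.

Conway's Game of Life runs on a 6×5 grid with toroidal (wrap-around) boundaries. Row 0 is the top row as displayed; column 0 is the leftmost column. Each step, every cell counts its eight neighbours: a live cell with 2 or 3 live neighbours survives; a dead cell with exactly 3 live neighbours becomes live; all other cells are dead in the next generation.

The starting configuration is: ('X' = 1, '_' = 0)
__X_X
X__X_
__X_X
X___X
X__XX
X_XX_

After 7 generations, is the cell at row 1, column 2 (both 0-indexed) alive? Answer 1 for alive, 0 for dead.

1

gen 0: __X_X
X__X_
__X_X
X___X
X__XX
X_XX_
gen 1: X_X__
XXX__
_X___
_X___
__X__
X_X__
gen 2: X_XXX
X_X__
_____
_XX__
__X__
__XX_
gen 3: X____
X_X__
__X__
_XX__
_____
_____
gen 4: _X___
_____
__XX_
_XX__
_____
_____
gen 5: _____
__X__
_XXX_
_XXX_
_____
_____
gen 6: _____
_XXX_
_____
_X_X_
__X__
_____
gen 7: __X__
__X__
_X_X_
__X__
__X__
_____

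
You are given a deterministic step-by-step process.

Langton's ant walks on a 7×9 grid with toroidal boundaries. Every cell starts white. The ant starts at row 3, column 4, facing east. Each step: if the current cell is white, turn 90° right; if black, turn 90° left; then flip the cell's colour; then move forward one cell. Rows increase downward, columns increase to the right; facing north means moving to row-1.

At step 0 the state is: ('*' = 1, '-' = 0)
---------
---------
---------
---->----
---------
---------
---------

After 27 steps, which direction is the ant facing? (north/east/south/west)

gen 0: ---------
---------
---------
---->----
---------
---------
---------
gen 1: ---------
---------
---------
----*----
----v----
---------
---------
gen 2: ---------
---------
---------
----*----
---<*----
---------
---------
gen 3: ---------
---------
---------
---^*----
---**----
---------
---------
gen 4: ---------
---------
---------
---*>----
---**----
---------
---------
gen 5: ---------
---------
----^----
---*-----
---**----
---------
---------
gen 6: ---------
---------
----*>---
---*-----
---**----
---------
---------
gen 7: ---------
---------
----**---
---*-v---
---**----
---------
---------
gen 8: ---------
---------
----**---
---*<*---
---**----
---------
---------
gen 9: ---------
---------
----^*---
---***---
---**----
---------
---------
gen 10: ---------
---------
---<-*---
---***---
---**----
---------
---------
gen 11: ---------
---^-----
---*-*---
---***---
---**----
---------
---------
gen 12: ---------
---*>----
---*-*---
---***---
---**----
---------
---------
gen 13: ---------
---**----
---*v*---
---***---
---**----
---------
---------
gen 14: ---------
---**----
---<**---
---***---
---**----
---------
---------
gen 15: ---------
---**----
----**---
---v**---
---**----
---------
---------
gen 16: ---------
---**----
----**---
---->*---
---**----
---------
---------
gen 17: ---------
---**----
----^*---
-----*---
---**----
---------
---------
gen 18: ---------
---**----
---<-*---
-----*---
---**----
---------
---------
gen 19: ---------
---^*----
---*-*---
-----*---
---**----
---------
---------
gen 20: ---------
--<-*----
---*-*---
-----*---
---**----
---------
---------
gen 21: --^------
--*-*----
---*-*---
-----*---
---**----
---------
---------
gen 22: --*>-----
--*-*----
---*-*---
-----*---
---**----
---------
---------
gen 23: --**-----
--*v*----
---*-*---
-----*---
---**----
---------
---------
gen 24: --**-----
--<**----
---*-*---
-----*---
---**----
---------
---------
gen 25: --**-----
---**----
--v*-*---
-----*---
---**----
---------
---------
gen 26: --**-----
---**----
-<**-*---
-----*---
---**----
---------
---------
gen 27: --**-----
-^-**----
-***-*---
-----*---
---**----
---------
---------

north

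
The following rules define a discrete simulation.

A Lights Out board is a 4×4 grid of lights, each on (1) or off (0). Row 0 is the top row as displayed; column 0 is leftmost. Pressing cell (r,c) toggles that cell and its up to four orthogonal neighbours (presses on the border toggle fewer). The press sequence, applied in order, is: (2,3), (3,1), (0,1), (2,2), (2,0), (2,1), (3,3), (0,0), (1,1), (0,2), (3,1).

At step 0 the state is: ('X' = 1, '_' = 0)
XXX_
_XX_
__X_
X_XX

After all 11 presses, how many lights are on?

step 0: XXX_
_XX_
__X_
X_XX
step 1: XXX_
_XXX
___X
X_X_
step 2: XXX_
_XXX
_X_X
_X__
step 3: ____
__XX
_X_X
_X__
step 4: ____
___X
__X_
_XX_
step 5: ____
X__X
XXX_
XXX_
step 6: ____
XX_X
____
X_X_
step 7: ____
XX_X
___X
X__X
step 8: XX__
_X_X
___X
X__X
step 9: X___
X_XX
_X_X
X__X
step 10: XXXX
X__X
_X_X
X__X
step 11: XXXX
X__X
___X
_XXX

10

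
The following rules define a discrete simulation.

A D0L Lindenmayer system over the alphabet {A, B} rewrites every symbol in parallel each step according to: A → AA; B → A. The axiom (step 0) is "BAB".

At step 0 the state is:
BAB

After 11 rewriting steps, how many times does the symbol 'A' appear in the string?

4096

step 0: BAB
step 1: AAAA
step 2: AAAAAAAA
step 3: AAAAAAAAAAAAAAAA
step 4: AAAAAAAAAAAAAAAAAAAAAAAAAAAAAAAA
step 5: AAAAAAAAAAAAAAAAAAAAAAAAAAAAAAAAAAAAAAAAAAAAAAAAAAAAAAAAAAAAAAAA
step 6: AAAAAAAAAAAAAAAAAAAAAAAAAAAAAAAAAAAAAAAAAAAAAAAAAAAAAAAAAA…AAAAAAAAAAAAAAAAAAAAAAAAAAAAAAAAAAAAAAAAAAAAAAAAAAAAAAAAAA  (len 128)
step 7: AAAAAAAAAAAAAAAAAAAAAAAAAAAAAAAAAAAAAAAAAAAAAAAAAAAAAAAAAA…AAAAAAAAAAAAAAAAAAAAAAAAAAAAAAAAAAAAAAAAAAAAAAAAAAAAAAAAAA  (len 256)
step 8: AAAAAAAAAAAAAAAAAAAAAAAAAAAAAAAAAAAAAAAAAAAAAAAAAAAAAAAAAA…AAAAAAAAAAAAAAAAAAAAAAAAAAAAAAAAAAAAAAAAAAAAAAAAAAAAAAAAAA  (len 512)
step 9: AAAAAAAAAAAAAAAAAAAAAAAAAAAAAAAAAAAAAAAAAAAAAAAAAAAAAAAAAA…AAAAAAAAAAAAAAAAAAAAAAAAAAAAAAAAAAAAAAAAAAAAAAAAAAAAAAAAAA  (len 1024)
step 10: AAAAAAAAAAAAAAAAAAAAAAAAAAAAAAAAAAAAAAAAAAAAAAAAAAAAAAAAAA…AAAAAAAAAAAAAAAAAAAAAAAAAAAAAAAAAAAAAAAAAAAAAAAAAAAAAAAAAA  (len 2048)
step 11: AAAAAAAAAAAAAAAAAAAAAAAAAAAAAAAAAAAAAAAAAAAAAAAAAAAAAAAAAA…AAAAAAAAAAAAAAAAAAAAAAAAAAAAAAAAAAAAAAAAAAAAAAAAAAAAAAAAAA  (len 4096)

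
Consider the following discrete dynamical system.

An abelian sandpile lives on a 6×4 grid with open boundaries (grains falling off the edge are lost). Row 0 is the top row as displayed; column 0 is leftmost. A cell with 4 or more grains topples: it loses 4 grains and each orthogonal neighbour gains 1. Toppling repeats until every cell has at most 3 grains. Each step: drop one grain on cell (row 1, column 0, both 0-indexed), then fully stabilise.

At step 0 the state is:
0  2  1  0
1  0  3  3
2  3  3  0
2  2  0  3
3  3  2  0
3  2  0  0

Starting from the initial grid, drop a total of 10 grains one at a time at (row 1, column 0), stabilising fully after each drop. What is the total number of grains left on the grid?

43

gen 0: 0  2  1  0
1  0  3  3
2  3  3  0
2  2  0  3
3  3  2  0
3  2  0  0
gen 1: 0  2  1  0
2  0  3  3
2  3  3  0
2  2  0  3
3  3  2  0
3  2  0  0
gen 2: 0  2  1  0
3  0  3  3
2  3  3  0
2  2  0  3
3  3  2  0
3  2  0  0
gen 3: 1  2  1  0
0  1  3  3
3  3  3  0
2  2  0  3
3  3  2  0
3  2  0  0
gen 4: 1  2  1  0
1  1  3  3
3  3  3  0
2  2  0  3
3  3  2  0
3  2  0  0
gen 5: 1  2  1  0
2  1  3  3
3  3  3  0
2  2  0  3
3  3  2  0
3  2  0  0
gen 6: 1  2  1  0
3  1  3  3
3  3  3  0
2  2  0  3
3  3  2  0
3  2  0  0
gen 7: 2  3  2  1
2  0  2  0
1  2  1  2
3  3  1  3
3  3  2  0
3  2  0  0
gen 8: 2  3  2  1
3  0  2  0
1  2  1  2
3  3  1  3
3  3  2  0
3  2  0  0
gen 9: 3  3  2  1
0  1  2  0
2  2  1  2
3  3  1  3
3  3  2  0
3  2  0  0
gen 10: 3  3  2  1
1  1  2  0
2  2  1  2
3  3  1  3
3  3  2  0
3  2  0  0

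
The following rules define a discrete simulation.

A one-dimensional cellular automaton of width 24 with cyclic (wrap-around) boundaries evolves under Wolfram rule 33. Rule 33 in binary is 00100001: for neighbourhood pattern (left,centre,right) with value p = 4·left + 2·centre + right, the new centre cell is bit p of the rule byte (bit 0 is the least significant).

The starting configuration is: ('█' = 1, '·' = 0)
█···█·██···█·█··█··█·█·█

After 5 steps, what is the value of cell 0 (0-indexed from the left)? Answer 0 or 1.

[0] █···█·██···█·█··█··█·█·█
[1] ··█··█···█··█·······█·█·
[2] █······█······█████··█··
[3] ··████···████···········
[4] █······█······██████████
[5] ··████···████···········

0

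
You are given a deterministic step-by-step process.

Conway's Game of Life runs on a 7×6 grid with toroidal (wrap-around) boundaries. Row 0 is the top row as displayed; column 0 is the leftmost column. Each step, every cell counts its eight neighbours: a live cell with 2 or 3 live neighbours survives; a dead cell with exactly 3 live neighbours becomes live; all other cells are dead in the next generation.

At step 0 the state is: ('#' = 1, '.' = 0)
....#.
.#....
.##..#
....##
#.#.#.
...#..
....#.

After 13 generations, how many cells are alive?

step 0: ....#.
.#....
.##..#
....##
#.#.#.
...#..
....#.
step 1: ......
###...
.##.##
..#.#.
....#.
...###
...##.
step 2: .###..
#.##.#
....##
.##.#.
......
.....#
...#.#
step 3: .#...#
#....#
......
...###
......
....#.
#..#..
step 4: .#..##
#....#
#.....
....#.
...#.#
......
#...##
step 5: .#....
.#..#.
#.....
....##
....#.
#.....
#...#.
step 6: ##...#
##....
#...#.
....##
....#.
......
##...#
step 7: ..#...
......
##..#.
...##.
....##
#....#
.#...#
step 8: ......
.#....
...###
#..#..
#..#..
......
.#...#
step 9: #.....
....#.
#.####
#.##..
......
#.....
......
step 10: ......
##..#.
#.#...
#.#...
.#....
......
......
step 11: ......
##...#
#.##..
#.#...
.#....
......
......
step 12: #.....
###..#
..##..
#.##..
.#....
......
......
step 13: #....#
#.##.#
....##
...#..
.##...
......
......

11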